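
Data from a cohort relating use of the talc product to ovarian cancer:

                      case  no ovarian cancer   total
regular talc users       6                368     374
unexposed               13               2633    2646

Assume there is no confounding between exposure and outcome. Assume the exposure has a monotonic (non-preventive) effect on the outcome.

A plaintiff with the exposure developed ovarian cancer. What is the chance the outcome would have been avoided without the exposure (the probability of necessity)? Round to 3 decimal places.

p₁ = P(outcome | exposed) = 6/374 = 0.016043
p₀ = P(outcome | unexposed) = 13/2646 = 0.0049131
Under exogeneity and monotonicity, PN = (p₁ − p₀)/p₁.
PN = (0.016043 − 0.0049131) / 0.016043 ≈ 0.6938

PN ≈ 0.694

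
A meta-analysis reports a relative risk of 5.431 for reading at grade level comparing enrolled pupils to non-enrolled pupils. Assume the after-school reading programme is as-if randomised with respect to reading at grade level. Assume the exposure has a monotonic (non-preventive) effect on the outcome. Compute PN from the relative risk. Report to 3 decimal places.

PN ≈ 0.816

Under exogeneity and monotonicity, PN = (RR − 1) / RR = 1 − 1/RR.
PN = (5.431 − 1) / 5.431 = 4.431 / 5.431 ≈ 0.8159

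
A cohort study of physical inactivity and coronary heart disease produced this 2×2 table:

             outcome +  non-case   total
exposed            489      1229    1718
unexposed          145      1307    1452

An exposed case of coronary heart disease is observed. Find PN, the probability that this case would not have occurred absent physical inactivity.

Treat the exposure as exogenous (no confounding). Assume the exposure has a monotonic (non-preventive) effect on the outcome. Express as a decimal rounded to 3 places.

p₁ = P(outcome | exposed) = 489/1718 = 0.28463
p₀ = P(outcome | unexposed) = 145/1452 = 0.099862
Under exogeneity and monotonicity, PN = (p₁ − p₀)/p₁.
PN = (0.28463 − 0.099862) / 0.28463 ≈ 0.6492

PN ≈ 0.649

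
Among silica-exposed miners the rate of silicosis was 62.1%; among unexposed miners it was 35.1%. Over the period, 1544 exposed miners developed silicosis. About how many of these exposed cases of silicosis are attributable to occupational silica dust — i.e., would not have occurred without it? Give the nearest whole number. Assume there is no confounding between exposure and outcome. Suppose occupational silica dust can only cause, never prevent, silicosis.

p₁ = 0.621, p₀ = 0.351.
PN = (p₁ − p₀)/p₁ = (0.621 − 0.351) / 0.621 ≈ 0.43478.
Attributable cases ≈ PN × (exposed cases) = 0.43478 × 1544 ≈ 671.30.

about 671 cases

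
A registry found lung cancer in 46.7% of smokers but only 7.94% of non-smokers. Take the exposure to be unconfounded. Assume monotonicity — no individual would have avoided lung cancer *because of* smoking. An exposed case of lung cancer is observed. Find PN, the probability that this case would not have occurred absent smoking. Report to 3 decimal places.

PN ≈ 0.830

p₁ = 0.467, p₀ = 0.0794.
Under exogeneity and monotonicity, PN = (p₁ − p₀) / p₁.
PN = (0.467 − 0.0794) / 0.467 = 0.3876 / 0.467 ≈ 0.8300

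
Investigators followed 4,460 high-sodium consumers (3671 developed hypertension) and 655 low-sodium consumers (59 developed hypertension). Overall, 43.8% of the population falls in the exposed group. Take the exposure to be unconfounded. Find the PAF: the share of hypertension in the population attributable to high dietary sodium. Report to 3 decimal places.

PAF ≈ 0.781

p₁ = P(outcome | exposed) = 3671/4460 = 0.82309
p₀ = P(outcome | unexposed) = 59/655 = 0.090076
Overall risk P(Y=1) = π·p₁ + (1−π)·p₀ = 0.438×0.82309 + 0.562×0.090076 = 0.41114.
Under exogeneity, PAF = [P(Y=1) − p₀] / P(Y=1).
PAF = (0.41114 − 0.090076) / 0.41114 ≈ 0.7809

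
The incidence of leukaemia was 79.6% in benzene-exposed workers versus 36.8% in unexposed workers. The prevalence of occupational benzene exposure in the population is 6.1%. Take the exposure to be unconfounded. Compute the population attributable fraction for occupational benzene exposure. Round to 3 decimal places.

PAF ≈ 0.066

p₁ = 0.796, p₀ = 0.368.
Overall risk P(Y=1) = π·p₁ + (1−π)·p₀ = 0.061×0.796 + 0.939×0.368 = 0.39411.
Under exogeneity, PAF = [P(Y=1) − p₀] / P(Y=1).
PAF = (0.39411 − 0.368) / 0.39411 ≈ 0.0662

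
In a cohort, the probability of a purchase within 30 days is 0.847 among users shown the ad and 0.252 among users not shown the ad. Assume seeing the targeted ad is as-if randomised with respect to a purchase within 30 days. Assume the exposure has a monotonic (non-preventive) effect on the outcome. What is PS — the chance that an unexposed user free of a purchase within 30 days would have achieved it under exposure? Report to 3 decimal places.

Let p₁ = 0.847, p₀ = 0.252.
Under exogeneity and monotonicity, PS = (p₁ − p₀) / (1 − p₀).
PS = (0.847 − 0.252) / (1 − 0.252) = 0.595 / 0.748 ≈ 0.7955

PS ≈ 0.795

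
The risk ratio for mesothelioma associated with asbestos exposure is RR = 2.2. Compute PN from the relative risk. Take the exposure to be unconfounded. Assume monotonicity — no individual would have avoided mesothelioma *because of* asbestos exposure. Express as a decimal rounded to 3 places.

PN ≈ 0.545

Under exogeneity and monotonicity, PN = (RR − 1) / RR = 1 − 1/RR.
PN = (2.2 − 1) / 2.2 = 1.2 / 2.2 ≈ 0.5455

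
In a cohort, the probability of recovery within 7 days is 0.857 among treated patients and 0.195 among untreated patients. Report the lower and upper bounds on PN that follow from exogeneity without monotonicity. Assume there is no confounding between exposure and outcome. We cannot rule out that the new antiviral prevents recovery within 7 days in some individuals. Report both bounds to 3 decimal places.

0.772 ≤ PN ≤ 0.939

Let p₁ = 0.857, p₀ = 0.195.
Under exogeneity alone the bounds on PN are max{0,(p₁−p₀)/p₁} ≤ PN ≤ min{1,(1−p₀)/p₁}.
  lower = (p₁ − p₀)/p₁ = 0.662 / 0.857 ≈ 0.7725
  upper = min{1, (1 − p₀)/p₁} = 0.805 / 0.857 ≈ 0.9393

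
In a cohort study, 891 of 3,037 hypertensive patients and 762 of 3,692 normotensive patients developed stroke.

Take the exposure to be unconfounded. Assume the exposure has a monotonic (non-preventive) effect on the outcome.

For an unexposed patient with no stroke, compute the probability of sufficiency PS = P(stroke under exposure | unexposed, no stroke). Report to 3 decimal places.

PS ≈ 0.110

p₁ = P(outcome | exposed) = 891/3037 = 0.29338
p₀ = P(outcome | unexposed) = 762/3692 = 0.20639
Under exogeneity and monotonicity, PS = (p₁ − p₀) / (1 − p₀).
PS = (0.29338 − 0.20639) / (1 − 0.20639) = 0.086989 / 0.79361 ≈ 0.1096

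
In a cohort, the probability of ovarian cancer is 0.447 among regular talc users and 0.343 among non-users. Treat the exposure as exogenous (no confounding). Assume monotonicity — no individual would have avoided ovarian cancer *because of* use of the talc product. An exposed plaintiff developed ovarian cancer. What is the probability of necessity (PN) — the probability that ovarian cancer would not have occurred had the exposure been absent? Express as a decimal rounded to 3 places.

PN ≈ 0.233

Let p₁ = 0.447, p₀ = 0.343.
Under exogeneity and monotonicity, PN = (p₁ − p₀) / p₁.
PN = (0.447 − 0.343) / 0.447 = 0.104 / 0.447 ≈ 0.2327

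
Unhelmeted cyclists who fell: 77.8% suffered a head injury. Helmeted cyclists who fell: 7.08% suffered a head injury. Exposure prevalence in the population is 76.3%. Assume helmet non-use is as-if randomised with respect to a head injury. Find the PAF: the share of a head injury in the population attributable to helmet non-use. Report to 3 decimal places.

p₁ = 0.778, p₀ = 0.0708.
Overall risk P(Y=1) = π·p₁ + (1−π)·p₀ = 0.763×0.778 + 0.237×0.0708 = 0.61039.
Under exogeneity, PAF = [P(Y=1) − p₀] / P(Y=1).
PAF = (0.61039 − 0.0708) / 0.61039 ≈ 0.8840

PAF ≈ 0.884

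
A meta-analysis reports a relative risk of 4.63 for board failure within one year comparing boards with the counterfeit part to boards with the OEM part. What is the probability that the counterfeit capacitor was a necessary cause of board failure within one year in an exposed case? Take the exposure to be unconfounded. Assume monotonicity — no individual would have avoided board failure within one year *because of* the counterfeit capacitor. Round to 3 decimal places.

PN ≈ 0.784

Under exogeneity and monotonicity, PN = (RR − 1) / RR = 1 − 1/RR.
PN = (4.63 − 1) / 4.63 = 3.63 / 4.63 ≈ 0.7840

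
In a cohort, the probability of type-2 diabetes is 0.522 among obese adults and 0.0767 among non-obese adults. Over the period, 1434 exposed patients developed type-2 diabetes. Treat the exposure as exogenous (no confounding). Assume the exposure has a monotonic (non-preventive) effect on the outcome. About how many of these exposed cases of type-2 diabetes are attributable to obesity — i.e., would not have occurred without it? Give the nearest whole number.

about 1223 cases

Let p₁ = 0.522, p₀ = 0.0767.
PN = (p₁ − p₀)/p₁ = (0.522 − 0.0767) / 0.522 ≈ 0.85307.
Attributable cases ≈ PN × (exposed cases) = 0.85307 × 1434 ≈ 1223.30.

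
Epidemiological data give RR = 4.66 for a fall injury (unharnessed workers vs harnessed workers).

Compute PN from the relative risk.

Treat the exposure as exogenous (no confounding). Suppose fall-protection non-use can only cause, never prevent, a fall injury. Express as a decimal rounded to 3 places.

PN ≈ 0.785

Under exogeneity and monotonicity, PN = (RR − 1) / RR = 1 − 1/RR.
PN = (4.66 − 1) / 4.66 = 3.66 / 4.66 ≈ 0.7854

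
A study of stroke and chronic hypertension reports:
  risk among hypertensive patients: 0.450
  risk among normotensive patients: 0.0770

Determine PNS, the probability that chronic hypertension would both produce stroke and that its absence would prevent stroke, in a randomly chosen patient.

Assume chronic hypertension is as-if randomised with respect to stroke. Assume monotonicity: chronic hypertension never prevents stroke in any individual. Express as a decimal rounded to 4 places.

PNS ≈ 0.3730

Let p₁ = 0.45, p₀ = 0.077.
Under exogeneity and monotonicity, PNS = p₁ − p₀.
PNS = 0.45 − 0.077 = 0.373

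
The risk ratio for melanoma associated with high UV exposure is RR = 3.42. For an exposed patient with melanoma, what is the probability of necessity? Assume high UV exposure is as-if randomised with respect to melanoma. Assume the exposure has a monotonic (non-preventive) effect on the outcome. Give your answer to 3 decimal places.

PN ≈ 0.708

Under exogeneity and monotonicity, PN = (RR − 1) / RR = 1 − 1/RR.
PN = (3.42 − 1) / 3.42 = 2.42 / 3.42 ≈ 0.7076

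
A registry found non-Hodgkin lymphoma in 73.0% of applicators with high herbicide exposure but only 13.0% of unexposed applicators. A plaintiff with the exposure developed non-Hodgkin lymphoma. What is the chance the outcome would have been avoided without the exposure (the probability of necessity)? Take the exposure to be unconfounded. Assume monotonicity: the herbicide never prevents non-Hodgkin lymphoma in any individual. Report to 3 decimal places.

PN ≈ 0.822

p₁ = 0.73, p₀ = 0.13.
Under exogeneity and monotonicity, PN = (p₁ − p₀) / p₁.
PN = (0.73 − 0.13) / 0.73 = 0.6 / 0.73 ≈ 0.8219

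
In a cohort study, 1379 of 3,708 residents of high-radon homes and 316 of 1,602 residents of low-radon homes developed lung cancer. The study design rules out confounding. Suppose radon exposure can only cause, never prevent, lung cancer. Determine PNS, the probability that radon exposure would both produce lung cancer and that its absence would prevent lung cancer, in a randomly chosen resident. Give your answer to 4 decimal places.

PNS ≈ 0.1746

p₁ = P(outcome | exposed) = 1379/3708 = 0.3719
p₀ = P(outcome | unexposed) = 316/1602 = 0.19725
Under exogeneity and monotonicity, PNS = p₁ − p₀.
PNS = 0.3719 − 0.19725 = 0.17465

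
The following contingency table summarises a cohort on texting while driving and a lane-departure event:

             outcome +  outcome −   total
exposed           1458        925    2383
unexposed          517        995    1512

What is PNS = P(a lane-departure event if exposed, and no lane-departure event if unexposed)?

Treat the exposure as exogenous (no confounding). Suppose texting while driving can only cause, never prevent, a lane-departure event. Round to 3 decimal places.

PNS ≈ 0.270

p₁ = P(outcome | exposed) = 1458/2383 = 0.61183
p₀ = P(outcome | unexposed) = 517/1512 = 0.34193
Under exogeneity and monotonicity, PNS = p₁ − p₀.
PNS = 0.61183 − 0.34193 = 0.2699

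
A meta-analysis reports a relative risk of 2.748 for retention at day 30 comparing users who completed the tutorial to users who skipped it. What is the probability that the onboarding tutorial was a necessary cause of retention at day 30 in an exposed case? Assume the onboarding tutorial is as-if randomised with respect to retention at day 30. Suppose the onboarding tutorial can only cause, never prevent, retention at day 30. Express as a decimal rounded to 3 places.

PN ≈ 0.636

Under exogeneity and monotonicity, PN = (RR − 1) / RR = 1 − 1/RR.
PN = (2.748 − 1) / 2.748 = 1.748 / 2.748 ≈ 0.6361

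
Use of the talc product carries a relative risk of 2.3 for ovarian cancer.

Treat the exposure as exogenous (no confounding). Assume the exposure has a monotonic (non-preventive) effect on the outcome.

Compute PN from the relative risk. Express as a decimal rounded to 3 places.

Under exogeneity and monotonicity, PN = (RR − 1) / RR = 1 − 1/RR.
PN = (2.3 − 1) / 2.3 = 1.3 / 2.3 ≈ 0.5652

PN ≈ 0.565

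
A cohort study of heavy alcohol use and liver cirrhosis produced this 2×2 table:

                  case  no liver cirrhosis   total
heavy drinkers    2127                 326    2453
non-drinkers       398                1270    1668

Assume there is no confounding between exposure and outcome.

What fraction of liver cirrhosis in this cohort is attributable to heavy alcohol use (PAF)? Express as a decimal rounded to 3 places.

PAF ≈ 0.611

p₁ = P(outcome | exposed) = 2127/2453 = 0.8671
p₀ = P(outcome | unexposed) = 398/1668 = 0.23861
Exposure prevalence π = 2453/4121 = 0.59524; overall risk P(Y=1) = 0.61272.
Under exogeneity, PAF = [P(Y=1) − p₀]/P(Y=1).
PAF = (0.61272 − 0.23861) / 0.61272 ≈ 0.6106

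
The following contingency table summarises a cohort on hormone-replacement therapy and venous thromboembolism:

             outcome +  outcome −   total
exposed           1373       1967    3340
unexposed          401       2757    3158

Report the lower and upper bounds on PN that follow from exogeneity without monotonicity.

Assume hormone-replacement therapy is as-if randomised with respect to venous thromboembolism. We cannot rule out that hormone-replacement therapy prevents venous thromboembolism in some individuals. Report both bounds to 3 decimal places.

0.691 ≤ PN ≤ 1.000

p₁ = P(outcome | exposed) = 1373/3340 = 0.41108
p₀ = P(outcome | unexposed) = 401/3158 = 0.12698
Under exogeneity alone the bounds on PN are max{0,(p₁−p₀)/p₁} ≤ PN ≤ min{1,(1−p₀)/p₁}.
  lower = (p₁ − p₀)/p₁ = 0.2841 / 0.41108 ≈ 0.6911
  upper = min{1, (1 − p₀)/p₁} = 0.87302 / 0.41108 ≈ 2.1237 → capped at 1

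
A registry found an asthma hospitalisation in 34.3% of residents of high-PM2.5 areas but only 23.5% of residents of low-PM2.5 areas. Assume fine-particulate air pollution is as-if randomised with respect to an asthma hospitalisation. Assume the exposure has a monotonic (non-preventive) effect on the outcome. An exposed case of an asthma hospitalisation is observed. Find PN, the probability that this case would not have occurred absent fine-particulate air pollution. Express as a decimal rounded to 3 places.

PN ≈ 0.315

p₁ = 0.343, p₀ = 0.235.
Under exogeneity and monotonicity, PN = (p₁ − p₀) / p₁.
PN = (0.343 − 0.235) / 0.343 = 0.108 / 0.343 ≈ 0.3149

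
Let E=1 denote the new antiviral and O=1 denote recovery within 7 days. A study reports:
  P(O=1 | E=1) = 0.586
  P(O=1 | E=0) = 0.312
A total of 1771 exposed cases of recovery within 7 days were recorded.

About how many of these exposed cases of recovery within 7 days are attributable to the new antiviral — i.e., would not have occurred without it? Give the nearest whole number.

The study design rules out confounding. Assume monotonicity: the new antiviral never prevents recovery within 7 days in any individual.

Let p₁ = 0.586, p₀ = 0.312.
PN = (p₁ − p₀)/p₁ = (0.586 − 0.312) / 0.586 ≈ 0.46758.
Attributable cases ≈ PN × (exposed cases) = 0.46758 × 1771 ≈ 828.08.

about 828 cases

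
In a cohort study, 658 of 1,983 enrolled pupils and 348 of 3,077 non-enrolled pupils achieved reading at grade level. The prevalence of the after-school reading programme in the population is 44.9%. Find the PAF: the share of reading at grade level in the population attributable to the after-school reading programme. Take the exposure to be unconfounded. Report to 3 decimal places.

PAF ≈ 0.465

p₁ = P(outcome | exposed) = 658/1983 = 0.33182
p₀ = P(outcome | unexposed) = 348/3077 = 0.1131
Overall risk P(Y=1) = π·p₁ + (1−π)·p₀ = 0.449×0.33182 + 0.551×0.1131 = 0.2113.
Under exogeneity, PAF = [P(Y=1) − p₀] / P(Y=1).
PAF = (0.2113 − 0.1131) / 0.2113 ≈ 0.4648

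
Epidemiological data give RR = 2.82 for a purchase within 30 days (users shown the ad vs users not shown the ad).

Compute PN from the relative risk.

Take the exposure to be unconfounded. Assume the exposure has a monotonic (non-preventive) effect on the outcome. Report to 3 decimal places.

Under exogeneity and monotonicity, PN = (RR − 1) / RR = 1 − 1/RR.
PN = (2.82 − 1) / 2.82 = 1.82 / 2.82 ≈ 0.6454

PN ≈ 0.645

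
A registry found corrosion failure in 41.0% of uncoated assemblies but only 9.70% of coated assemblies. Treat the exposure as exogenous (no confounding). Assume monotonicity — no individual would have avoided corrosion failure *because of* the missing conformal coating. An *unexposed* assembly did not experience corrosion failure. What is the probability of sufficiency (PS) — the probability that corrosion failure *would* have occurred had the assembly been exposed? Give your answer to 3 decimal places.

p₁ = 0.41, p₀ = 0.097.
Under exogeneity and monotonicity, PS = (p₁ − p₀) / (1 − p₀).
PS = (0.41 − 0.097) / (1 − 0.097) = 0.313 / 0.903 ≈ 0.3466

PS ≈ 0.347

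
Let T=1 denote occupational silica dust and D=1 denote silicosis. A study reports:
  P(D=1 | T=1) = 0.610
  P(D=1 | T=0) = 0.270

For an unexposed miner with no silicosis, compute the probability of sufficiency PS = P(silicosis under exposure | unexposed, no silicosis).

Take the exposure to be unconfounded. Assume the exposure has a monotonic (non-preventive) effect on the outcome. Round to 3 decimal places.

Let p₁ = 0.61, p₀ = 0.27.
Under exogeneity and monotonicity, PS = (p₁ − p₀) / (1 − p₀).
PS = (0.61 − 0.27) / (1 − 0.27) = 0.34 / 0.73 ≈ 0.4658

PS ≈ 0.466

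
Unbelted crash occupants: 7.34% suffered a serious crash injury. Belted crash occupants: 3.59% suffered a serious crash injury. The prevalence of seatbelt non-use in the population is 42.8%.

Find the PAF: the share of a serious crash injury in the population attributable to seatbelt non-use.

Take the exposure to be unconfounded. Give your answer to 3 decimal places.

p₁ = 0.0734, p₀ = 0.0359.
Overall risk P(Y=1) = π·p₁ + (1−π)·p₀ = 0.428×0.0734 + 0.572×0.0359 = 0.05195.
Under exogeneity, PAF = [P(Y=1) − p₀] / P(Y=1).
PAF = (0.05195 − 0.0359) / 0.05195 ≈ 0.3090

PAF ≈ 0.309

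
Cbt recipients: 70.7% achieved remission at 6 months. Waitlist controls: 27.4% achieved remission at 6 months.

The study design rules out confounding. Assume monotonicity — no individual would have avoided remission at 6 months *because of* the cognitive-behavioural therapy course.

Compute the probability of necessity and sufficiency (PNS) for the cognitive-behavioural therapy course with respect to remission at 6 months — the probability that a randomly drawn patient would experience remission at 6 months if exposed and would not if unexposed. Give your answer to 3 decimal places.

PNS ≈ 0.433

p₁ = 0.707, p₀ = 0.274.
Under exogeneity and monotonicity, PNS = p₁ − p₀.
PNS = 0.707 − 0.274 = 0.433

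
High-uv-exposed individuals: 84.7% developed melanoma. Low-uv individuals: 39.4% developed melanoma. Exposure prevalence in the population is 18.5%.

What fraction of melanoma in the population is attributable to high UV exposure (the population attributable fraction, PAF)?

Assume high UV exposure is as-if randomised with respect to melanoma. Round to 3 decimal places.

p₁ = 0.847, p₀ = 0.394.
Overall risk P(Y=1) = π·p₁ + (1−π)·p₀ = 0.185×0.847 + 0.815×0.394 = 0.4778.
Under exogeneity, PAF = [P(Y=1) − p₀] / P(Y=1).
PAF = (0.4778 − 0.394) / 0.4778 ≈ 0.1754

PAF ≈ 0.175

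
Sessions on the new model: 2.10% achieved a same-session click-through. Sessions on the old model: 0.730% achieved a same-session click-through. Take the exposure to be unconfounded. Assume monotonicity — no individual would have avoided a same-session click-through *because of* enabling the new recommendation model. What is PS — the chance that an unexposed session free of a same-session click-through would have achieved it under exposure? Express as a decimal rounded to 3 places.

PS ≈ 0.014

p₁ = 0.021, p₀ = 0.0073.
Under exogeneity and monotonicity, PS = (p₁ − p₀) / (1 − p₀).
PS = (0.021 − 0.0073) / (1 − 0.0073) = 0.0137 / 0.9927 ≈ 0.0138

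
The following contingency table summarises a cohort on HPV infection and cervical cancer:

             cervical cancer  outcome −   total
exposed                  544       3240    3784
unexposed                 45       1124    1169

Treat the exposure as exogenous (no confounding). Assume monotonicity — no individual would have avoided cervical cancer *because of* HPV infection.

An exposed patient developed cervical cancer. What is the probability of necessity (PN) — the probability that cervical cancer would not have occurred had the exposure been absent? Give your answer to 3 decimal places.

p₁ = P(outcome | exposed) = 544/3784 = 0.14376
p₀ = P(outcome | unexposed) = 45/1169 = 0.038494
Under exogeneity and monotonicity, PN = (p₁ − p₀) / p₁.
PN = (0.14376 − 0.038494) / 0.14376 = 0.10527 / 0.14376 ≈ 0.7322

PN ≈ 0.732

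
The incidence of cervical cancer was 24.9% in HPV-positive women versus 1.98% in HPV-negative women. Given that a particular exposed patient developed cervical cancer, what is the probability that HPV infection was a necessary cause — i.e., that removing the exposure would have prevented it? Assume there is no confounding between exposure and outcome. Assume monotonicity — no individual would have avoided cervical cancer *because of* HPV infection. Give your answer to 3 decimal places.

p₁ = 0.249, p₀ = 0.0198.
Under exogeneity and monotonicity, PN = (p₁ − p₀) / p₁.
PN = (0.249 − 0.0198) / 0.249 = 0.2292 / 0.249 ≈ 0.9205

PN ≈ 0.920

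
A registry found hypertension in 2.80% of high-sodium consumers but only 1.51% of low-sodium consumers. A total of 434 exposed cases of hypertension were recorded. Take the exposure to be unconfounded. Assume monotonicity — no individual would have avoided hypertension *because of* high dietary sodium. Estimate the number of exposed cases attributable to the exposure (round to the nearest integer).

about 200 cases

p₁ = 0.028, p₀ = 0.0151.
PN = (p₁ − p₀)/p₁ = (0.028 − 0.0151) / 0.028 ≈ 0.46071.
Attributable cases ≈ PN × (exposed cases) = 0.46071 × 434 ≈ 199.95.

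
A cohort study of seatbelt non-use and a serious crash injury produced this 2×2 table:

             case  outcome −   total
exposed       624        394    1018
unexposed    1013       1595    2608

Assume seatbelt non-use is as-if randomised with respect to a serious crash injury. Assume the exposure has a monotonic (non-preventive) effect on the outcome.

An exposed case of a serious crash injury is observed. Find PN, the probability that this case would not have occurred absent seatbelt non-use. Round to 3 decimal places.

PN ≈ 0.366

p₁ = P(outcome | exposed) = 624/1018 = 0.61297
p₀ = P(outcome | unexposed) = 1013/2608 = 0.38842
Under exogeneity and monotonicity, PN = (p₁ − p₀)/p₁.
PN = (0.61297 − 0.38842) / 0.61297 ≈ 0.3663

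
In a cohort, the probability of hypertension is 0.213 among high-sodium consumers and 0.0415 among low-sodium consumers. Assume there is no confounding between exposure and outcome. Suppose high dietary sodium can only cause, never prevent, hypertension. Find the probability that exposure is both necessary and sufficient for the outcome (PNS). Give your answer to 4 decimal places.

PNS ≈ 0.1715

Let p₁ = 0.213, p₀ = 0.0415.
Under exogeneity and monotonicity, PNS = p₁ − p₀.
PNS = 0.213 − 0.0415 = 0.1715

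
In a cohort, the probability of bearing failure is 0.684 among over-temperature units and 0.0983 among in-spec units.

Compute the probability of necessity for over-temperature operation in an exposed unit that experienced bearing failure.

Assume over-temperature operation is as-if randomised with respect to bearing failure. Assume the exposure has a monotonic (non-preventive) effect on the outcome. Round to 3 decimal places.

Let p₁ = 0.684, p₀ = 0.0983.
Under exogeneity and monotonicity, PN = (p₁ − p₀) / p₁.
PN = (0.684 − 0.0983) / 0.684 = 0.5857 / 0.684 ≈ 0.8563

PN ≈ 0.856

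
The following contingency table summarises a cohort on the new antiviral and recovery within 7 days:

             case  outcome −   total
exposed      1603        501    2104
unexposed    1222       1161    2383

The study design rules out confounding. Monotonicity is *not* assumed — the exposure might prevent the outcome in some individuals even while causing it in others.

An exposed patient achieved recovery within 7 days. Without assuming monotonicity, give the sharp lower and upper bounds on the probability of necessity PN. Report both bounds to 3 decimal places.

p₁ = P(outcome | exposed) = 1603/2104 = 0.76188
p₀ = P(outcome | unexposed) = 1222/2383 = 0.5128
Under exogeneity alone the bounds on PN are max{0,(p₁−p₀)/p₁} ≤ PN ≤ min{1,(1−p₀)/p₁}.
  lower = (p₁ − p₀)/p₁ = 0.24908 / 0.76188 ≈ 0.3269
  upper = min{1, (1 − p₀)/p₁} = 0.4872 / 0.76188 ≈ 0.6395

0.327 ≤ PN ≤ 0.639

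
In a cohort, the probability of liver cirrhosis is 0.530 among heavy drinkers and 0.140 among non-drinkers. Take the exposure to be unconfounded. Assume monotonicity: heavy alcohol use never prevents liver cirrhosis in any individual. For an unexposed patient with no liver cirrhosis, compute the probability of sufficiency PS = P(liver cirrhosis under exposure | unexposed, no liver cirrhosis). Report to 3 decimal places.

PS ≈ 0.453

Let p₁ = 0.53, p₀ = 0.14.
Under exogeneity and monotonicity, PS = (p₁ − p₀) / (1 − p₀).
PS = (0.53 − 0.14) / (1 − 0.14) = 0.39 / 0.86 ≈ 0.4535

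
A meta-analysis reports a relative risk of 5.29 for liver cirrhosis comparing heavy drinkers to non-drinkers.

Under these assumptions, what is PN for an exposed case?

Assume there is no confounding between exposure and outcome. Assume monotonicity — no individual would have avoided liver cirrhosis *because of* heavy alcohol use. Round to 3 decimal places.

Under exogeneity and monotonicity, PN = (RR − 1) / RR = 1 − 1/RR.
PN = (5.29 − 1) / 5.29 = 4.29 / 5.29 ≈ 0.8110

PN ≈ 0.811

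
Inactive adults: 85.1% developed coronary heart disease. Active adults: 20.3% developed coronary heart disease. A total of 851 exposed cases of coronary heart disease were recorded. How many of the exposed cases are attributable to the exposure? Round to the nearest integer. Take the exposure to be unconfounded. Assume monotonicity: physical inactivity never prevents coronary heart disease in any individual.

about 648 cases

p₁ = 0.851, p₀ = 0.203.
PN = (p₁ − p₀)/p₁ = (0.851 − 0.203) / 0.851 ≈ 0.76146.
Attributable cases ≈ PN × (exposed cases) = 0.76146 × 851 ≈ 648.00.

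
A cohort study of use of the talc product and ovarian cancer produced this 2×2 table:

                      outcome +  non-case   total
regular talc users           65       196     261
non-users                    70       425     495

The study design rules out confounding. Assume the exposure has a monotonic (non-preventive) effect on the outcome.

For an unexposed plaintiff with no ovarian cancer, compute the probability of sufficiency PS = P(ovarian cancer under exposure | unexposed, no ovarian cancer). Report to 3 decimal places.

p₁ = P(outcome | exposed) = 65/261 = 0.24904
p₀ = P(outcome | unexposed) = 70/495 = 0.14141
Under exogeneity and monotonicity, PS = (p₁ − p₀) / (1 − p₀).
PS = (0.24904 − 0.14141) / (1 − 0.14141) = 0.10763 / 0.85859 ≈ 0.1254

PS ≈ 0.125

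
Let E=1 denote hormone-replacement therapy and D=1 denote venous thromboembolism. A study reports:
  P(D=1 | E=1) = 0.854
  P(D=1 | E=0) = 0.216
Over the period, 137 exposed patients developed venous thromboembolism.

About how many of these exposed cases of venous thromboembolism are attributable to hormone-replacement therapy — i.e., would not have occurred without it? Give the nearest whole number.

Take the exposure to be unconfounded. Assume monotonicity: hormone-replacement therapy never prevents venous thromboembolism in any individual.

about 102 cases

Let p₁ = 0.854, p₀ = 0.216.
PN = (p₁ − p₀)/p₁ = (0.854 − 0.216) / 0.854 ≈ 0.74707.
Attributable cases ≈ PN × (exposed cases) = 0.74707 × 137 ≈ 102.35.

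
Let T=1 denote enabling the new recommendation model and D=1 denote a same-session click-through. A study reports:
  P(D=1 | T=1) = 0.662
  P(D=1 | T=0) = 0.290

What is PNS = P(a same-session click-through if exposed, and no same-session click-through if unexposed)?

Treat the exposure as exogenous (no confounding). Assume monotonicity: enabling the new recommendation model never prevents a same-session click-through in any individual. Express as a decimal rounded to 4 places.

Let p₁ = 0.662, p₀ = 0.29.
Under exogeneity and monotonicity, PNS = p₁ − p₀.
PNS = 0.662 − 0.29 = 0.372

PNS ≈ 0.3720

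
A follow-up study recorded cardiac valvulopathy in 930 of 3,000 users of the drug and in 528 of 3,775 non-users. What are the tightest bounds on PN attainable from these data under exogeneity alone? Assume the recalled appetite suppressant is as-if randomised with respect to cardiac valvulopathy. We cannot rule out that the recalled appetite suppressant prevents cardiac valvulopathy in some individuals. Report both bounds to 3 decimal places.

p₁ = P(outcome | exposed) = 930/3000 = 0.31
p₀ = P(outcome | unexposed) = 528/3775 = 0.13987
Under exogeneity alone the bounds on PN are max{0,(p₁−p₀)/p₁} ≤ PN ≤ min{1,(1−p₀)/p₁}.
  lower = (p₁ − p₀)/p₁ = 0.17013 / 0.31 ≈ 0.5488
  upper = min{1, (1 − p₀)/p₁} = 0.86013 / 0.31 ≈ 2.7746 → capped at 1

0.549 ≤ PN ≤ 1.000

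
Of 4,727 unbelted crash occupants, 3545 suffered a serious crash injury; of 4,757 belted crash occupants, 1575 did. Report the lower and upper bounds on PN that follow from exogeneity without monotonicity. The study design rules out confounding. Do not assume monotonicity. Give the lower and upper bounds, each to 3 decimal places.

p₁ = P(outcome | exposed) = 3545/4727 = 0.74995
p₀ = P(outcome | unexposed) = 1575/4757 = 0.33109
Under exogeneity alone the bounds on PN are max{0,(p₁−p₀)/p₁} ≤ PN ≤ min{1,(1−p₀)/p₁}.
  lower = (p₁ − p₀)/p₁ = 0.41886 / 0.74995 ≈ 0.5585
  upper = min{1, (1 − p₀)/p₁} = 0.66891 / 0.74995 ≈ 0.8919

0.559 ≤ PN ≤ 0.892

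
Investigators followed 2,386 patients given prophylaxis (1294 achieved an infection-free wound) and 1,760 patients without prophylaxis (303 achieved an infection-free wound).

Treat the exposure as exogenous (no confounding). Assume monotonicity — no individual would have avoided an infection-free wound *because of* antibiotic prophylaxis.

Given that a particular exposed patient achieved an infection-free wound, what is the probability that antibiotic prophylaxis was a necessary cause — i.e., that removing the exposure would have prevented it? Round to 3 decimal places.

PN ≈ 0.683

p₁ = P(outcome | exposed) = 1294/2386 = 0.54233
p₀ = P(outcome | unexposed) = 303/1760 = 0.17216
Under exogeneity and monotonicity, PN = (p₁ − p₀) / p₁.
PN = (0.54233 − 0.17216) / 0.54233 = 0.37017 / 0.54233 ≈ 0.6826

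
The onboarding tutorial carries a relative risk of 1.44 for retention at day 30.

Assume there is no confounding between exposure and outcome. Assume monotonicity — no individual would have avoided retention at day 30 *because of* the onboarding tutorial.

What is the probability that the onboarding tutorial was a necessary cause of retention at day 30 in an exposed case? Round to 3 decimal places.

Under exogeneity and monotonicity, PN = (RR − 1) / RR = 1 − 1/RR.
PN = (1.44 − 1) / 1.44 = 0.44 / 1.44 ≈ 0.3056

PN ≈ 0.306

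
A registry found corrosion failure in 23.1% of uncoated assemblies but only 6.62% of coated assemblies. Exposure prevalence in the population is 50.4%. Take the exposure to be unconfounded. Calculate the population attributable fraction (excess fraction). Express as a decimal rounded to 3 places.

p₁ = 0.231, p₀ = 0.0662.
Overall risk P(Y=1) = π·p₁ + (1−π)·p₀ = 0.504×0.231 + 0.496×0.0662 = 0.14926.
Under exogeneity, PAF = [P(Y=1) − p₀] / P(Y=1).
PAF = (0.14926 − 0.0662) / 0.14926 ≈ 0.5565

PAF ≈ 0.556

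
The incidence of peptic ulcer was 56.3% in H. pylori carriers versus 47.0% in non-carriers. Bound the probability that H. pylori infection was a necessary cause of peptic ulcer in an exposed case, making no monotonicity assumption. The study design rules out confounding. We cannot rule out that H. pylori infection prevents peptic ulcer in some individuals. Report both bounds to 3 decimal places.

p₁ = 0.563, p₀ = 0.47.
Under exogeneity alone the bounds on PN are max{0,(p₁−p₀)/p₁} ≤ PN ≤ min{1,(1−p₀)/p₁}.
  lower = (p₁ − p₀)/p₁ = 0.093 / 0.563 ≈ 0.1652
  upper = min{1, (1 − p₀)/p₁} = 0.53 / 0.563 ≈ 0.9414

0.165 ≤ PN ≤ 0.941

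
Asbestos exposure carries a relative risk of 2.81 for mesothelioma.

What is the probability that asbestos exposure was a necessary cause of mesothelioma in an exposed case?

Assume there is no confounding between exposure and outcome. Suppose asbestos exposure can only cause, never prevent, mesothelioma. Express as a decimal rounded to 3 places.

PN ≈ 0.644

Under exogeneity and monotonicity, PN = (RR − 1) / RR = 1 − 1/RR.
PN = (2.81 − 1) / 2.81 = 1.81 / 2.81 ≈ 0.6441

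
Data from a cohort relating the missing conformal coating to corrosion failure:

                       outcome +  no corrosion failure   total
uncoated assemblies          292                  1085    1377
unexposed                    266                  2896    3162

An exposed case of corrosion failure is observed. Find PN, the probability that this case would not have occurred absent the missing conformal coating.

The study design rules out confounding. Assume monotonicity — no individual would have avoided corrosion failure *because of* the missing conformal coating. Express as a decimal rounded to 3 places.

p₁ = P(outcome | exposed) = 292/1377 = 0.21206
p₀ = P(outcome | unexposed) = 266/3162 = 0.084124
Under exogeneity and monotonicity, PN = (p₁ − p₀) / p₁.
PN = (0.21206 − 0.084124) / 0.21206 = 0.12793 / 0.21206 ≈ 0.6033

PN ≈ 0.603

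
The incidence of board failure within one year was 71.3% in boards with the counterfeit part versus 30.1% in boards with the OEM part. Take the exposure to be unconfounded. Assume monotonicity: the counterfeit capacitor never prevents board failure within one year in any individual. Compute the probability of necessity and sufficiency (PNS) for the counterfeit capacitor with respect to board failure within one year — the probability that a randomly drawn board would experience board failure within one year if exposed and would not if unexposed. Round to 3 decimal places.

p₁ = 0.713, p₀ = 0.301.
Under exogeneity and monotonicity, PNS = p₁ − p₀.
PNS = 0.713 − 0.301 = 0.412

PNS ≈ 0.412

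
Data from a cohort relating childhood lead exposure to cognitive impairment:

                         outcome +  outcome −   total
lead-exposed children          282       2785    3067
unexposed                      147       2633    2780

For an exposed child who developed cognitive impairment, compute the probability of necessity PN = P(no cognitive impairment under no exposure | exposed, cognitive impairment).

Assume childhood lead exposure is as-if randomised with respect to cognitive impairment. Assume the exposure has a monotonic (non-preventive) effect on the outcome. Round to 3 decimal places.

PN ≈ 0.425

p₁ = P(outcome | exposed) = 282/3067 = 0.091947
p₀ = P(outcome | unexposed) = 147/2780 = 0.052878
Under exogeneity and monotonicity, PN = (p₁ − p₀)/p₁.
PN = (0.091947 − 0.052878) / 0.091947 ≈ 0.4249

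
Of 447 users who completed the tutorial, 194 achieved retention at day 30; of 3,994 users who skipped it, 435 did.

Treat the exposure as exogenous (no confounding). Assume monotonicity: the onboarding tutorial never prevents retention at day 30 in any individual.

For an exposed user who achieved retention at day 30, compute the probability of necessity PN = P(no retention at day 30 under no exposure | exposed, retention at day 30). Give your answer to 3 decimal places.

PN ≈ 0.749

p₁ = P(outcome | exposed) = 194/447 = 0.434
p₀ = P(outcome | unexposed) = 435/3994 = 0.10891
Under exogeneity and monotonicity, PN = (p₁ − p₀) / p₁.
PN = (0.434 − 0.10891) / 0.434 = 0.32509 / 0.434 ≈ 0.7491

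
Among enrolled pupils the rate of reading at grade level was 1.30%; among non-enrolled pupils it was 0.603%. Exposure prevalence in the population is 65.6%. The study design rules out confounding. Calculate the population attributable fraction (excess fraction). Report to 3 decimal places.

PAF ≈ 0.431

p₁ = 0.013, p₀ = 0.00603.
Overall risk P(Y=1) = π·p₁ + (1−π)·p₀ = 0.656×0.013 + 0.344×0.00603 = 0.010602.
Under exogeneity, PAF = [P(Y=1) − p₀] / P(Y=1).
PAF = (0.010602 − 0.00603) / 0.010602 ≈ 0.4313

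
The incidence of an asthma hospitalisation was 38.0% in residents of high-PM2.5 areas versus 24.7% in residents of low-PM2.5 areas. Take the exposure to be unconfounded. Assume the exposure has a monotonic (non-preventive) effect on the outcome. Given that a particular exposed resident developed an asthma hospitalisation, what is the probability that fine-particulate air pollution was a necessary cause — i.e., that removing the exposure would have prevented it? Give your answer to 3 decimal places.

p₁ = 0.38, p₀ = 0.247.
Under exogeneity and monotonicity, PN = (p₁ − p₀) / p₁.
PN = (0.38 − 0.247) / 0.38 = 0.133 / 0.38 ≈ 0.3500

PN ≈ 0.350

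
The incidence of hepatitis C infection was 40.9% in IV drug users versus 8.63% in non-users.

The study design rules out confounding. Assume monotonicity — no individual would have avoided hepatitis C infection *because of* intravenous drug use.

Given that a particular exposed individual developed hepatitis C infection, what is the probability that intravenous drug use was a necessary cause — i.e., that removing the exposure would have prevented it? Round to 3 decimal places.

PN ≈ 0.789

p₁ = 0.409, p₀ = 0.0863.
Under exogeneity and monotonicity, PN = (p₁ − p₀) / p₁.
PN = (0.409 − 0.0863) / 0.409 = 0.3227 / 0.409 ≈ 0.7890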